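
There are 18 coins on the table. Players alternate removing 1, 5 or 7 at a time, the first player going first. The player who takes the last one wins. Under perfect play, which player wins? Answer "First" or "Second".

Compute winning (W) and losing (L) positions by backward induction:
i:   0  1  2  3  4  5  6  7  8  9 10 11 12 13 14 15 16 17 18
     L  W  L  W  L  W  L  W  L  W  L  W  L  W  L  W  L  W  L
Position 18 is L, so the second player wins.

Second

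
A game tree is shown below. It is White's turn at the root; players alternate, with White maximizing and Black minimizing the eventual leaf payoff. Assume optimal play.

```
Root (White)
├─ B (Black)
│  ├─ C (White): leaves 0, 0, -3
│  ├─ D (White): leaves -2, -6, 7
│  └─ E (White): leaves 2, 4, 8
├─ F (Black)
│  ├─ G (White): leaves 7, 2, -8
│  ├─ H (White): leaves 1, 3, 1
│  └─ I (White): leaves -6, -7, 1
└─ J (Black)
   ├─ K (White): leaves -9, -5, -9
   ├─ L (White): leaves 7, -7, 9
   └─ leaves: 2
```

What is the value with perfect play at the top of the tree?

1

C (White): max(0, 0, -3) = 0
D (White): max(-2, -6, 7) = 7
E (White): max(2, 4, 8) = 8
B (Black): min(0, 7, 8) = 0
G (White): max(7, 2, -8) = 7
H (White): max(1, 3, 1) = 3
I (White): max(-6, -7, 1) = 1
F (Black): min(7, 3, 1) = 1
K (White): max(-9, -5, -9) = -5
L (White): max(7, -7, 9) = 9
J (Black): min(-5, 9, 2) = -5
Root (White): max(0, 1, -5) = 1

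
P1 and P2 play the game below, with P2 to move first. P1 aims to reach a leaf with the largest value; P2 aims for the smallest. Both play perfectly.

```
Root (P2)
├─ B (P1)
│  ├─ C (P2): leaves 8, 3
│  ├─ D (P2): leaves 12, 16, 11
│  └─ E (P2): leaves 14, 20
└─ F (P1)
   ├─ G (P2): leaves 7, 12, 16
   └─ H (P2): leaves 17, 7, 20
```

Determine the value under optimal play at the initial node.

C (P2): min(8, 3) = 3
D (P2): min(12, 16, 11) = 11
E (P2): min(14, 20) = 14
B (P1): max(3, 11, 14) = 14
G (P2): min(7, 12, 16) = 7
H (P2): min(17, 7, 20) = 7
F (P1): max(7, 7) = 7
Root (P2): min(14, 7) = 7

7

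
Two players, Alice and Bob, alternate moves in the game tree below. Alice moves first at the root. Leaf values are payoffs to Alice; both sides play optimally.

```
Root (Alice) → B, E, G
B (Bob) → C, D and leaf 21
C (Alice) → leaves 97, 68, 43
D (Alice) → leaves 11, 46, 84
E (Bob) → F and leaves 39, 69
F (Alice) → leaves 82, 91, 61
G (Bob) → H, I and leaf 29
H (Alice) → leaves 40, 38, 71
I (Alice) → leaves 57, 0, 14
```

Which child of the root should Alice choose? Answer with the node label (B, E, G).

C (Alice): max(97, 68, 43) = 97
D (Alice): max(11, 46, 84) = 84
B (Bob): min(97, 84, 21) = 21
F (Alice): max(82, 91, 61) = 91
E (Bob): min(91, 39, 69) = 39
H (Alice): max(40, 38, 71) = 71
I (Alice): max(57, 0, 14) = 57
G (Bob): min(71, 57, 29) = 29
Root (Alice): max(21, 39, 29) = 39
Alice picks the child with the highest value: E (value 39).

E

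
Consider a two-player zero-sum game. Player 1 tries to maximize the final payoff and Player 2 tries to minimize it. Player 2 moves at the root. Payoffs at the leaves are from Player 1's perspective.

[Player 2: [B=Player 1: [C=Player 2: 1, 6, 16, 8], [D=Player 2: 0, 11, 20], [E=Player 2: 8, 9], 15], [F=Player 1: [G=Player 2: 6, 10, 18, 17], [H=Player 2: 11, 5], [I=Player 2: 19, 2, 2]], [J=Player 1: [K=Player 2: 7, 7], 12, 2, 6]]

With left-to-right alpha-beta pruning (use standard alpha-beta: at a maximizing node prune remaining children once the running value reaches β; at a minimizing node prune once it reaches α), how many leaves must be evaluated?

18

C [α=-∞,β=+∞]: v=1
D [α=1,β=+∞]: v=0 after child 1 ≤ α → α-cutoff, skip 2
E [α=1,β=+∞]: v=8
B [α=-∞,β=+∞]: v=15
G [α=-∞,β=15]: v=6
H [α=6,β=15]: v=5
I [α=6,β=15]: v=2 after child 2 ≤ α → α-cutoff, skip 1
F [α=-∞,β=15]: v=6
K [α=-∞,β=6]: v=7
J [α=-∞,β=6]: v=7 after child 1 ≥ β → β-cutoff, skip 3
Root [α=-∞,β=+∞]: v=6
Leaves evaluated: 18 of 24.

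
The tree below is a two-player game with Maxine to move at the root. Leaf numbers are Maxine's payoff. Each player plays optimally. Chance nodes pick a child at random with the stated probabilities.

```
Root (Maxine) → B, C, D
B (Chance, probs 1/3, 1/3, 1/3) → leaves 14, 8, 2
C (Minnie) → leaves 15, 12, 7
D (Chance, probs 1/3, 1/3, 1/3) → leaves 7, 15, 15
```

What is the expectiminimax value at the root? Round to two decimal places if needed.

12.33

B (Chance): 1/3·14 + 1/3·8 + 1/3·2 = 8
C (Minnie): min(15, 12, 7) = 7
D (Chance): 1/3·7 + 1/3·15 + 1/3·15 = 12.33
Root (Maxine): max(8, 7, 12.33) = 12.33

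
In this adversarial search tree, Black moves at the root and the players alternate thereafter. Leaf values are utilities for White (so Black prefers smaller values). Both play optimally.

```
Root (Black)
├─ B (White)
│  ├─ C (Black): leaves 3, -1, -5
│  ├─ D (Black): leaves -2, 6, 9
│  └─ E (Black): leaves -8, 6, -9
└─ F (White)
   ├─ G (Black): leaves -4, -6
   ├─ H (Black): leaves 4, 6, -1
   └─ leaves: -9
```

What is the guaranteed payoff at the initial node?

-2

C (Black): min(3, -1, -5) = -5
D (Black): min(-2, 6, 9) = -2
E (Black): min(-8, 6, -9) = -9
B (White): max(-5, -2, -9) = -2
G (Black): min(-4, -6) = -6
H (Black): min(4, 6, -1) = -1
F (White): max(-6, -1, -9) = -1
Root (Black): min(-2, -1) = -2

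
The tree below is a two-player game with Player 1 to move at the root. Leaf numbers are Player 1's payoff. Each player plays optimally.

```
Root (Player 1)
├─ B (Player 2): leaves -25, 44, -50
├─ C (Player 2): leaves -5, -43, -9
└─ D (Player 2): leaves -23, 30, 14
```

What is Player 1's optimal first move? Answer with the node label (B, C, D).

B (Player 2): min(-25, 44, -50) = -50
C (Player 2): min(-5, -43, -9) = -43
D (Player 2): min(-23, 30, 14) = -23
Root (Player 1): max(-50, -43, -23) = -23
Player 1 picks the child with the highest value: D (value -23).

D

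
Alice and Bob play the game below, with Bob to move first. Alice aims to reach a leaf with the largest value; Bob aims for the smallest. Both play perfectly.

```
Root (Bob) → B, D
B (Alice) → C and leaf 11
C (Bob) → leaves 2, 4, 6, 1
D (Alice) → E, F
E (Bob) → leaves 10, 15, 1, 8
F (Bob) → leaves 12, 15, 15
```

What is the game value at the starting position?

11

C (Bob): min(2, 4, 6, 1) = 1
B (Alice): max(1, 11) = 11
E (Bob): min(10, 15, 1, 8) = 1
F (Bob): min(12, 15, 15) = 12
D (Alice): max(1, 12) = 12
Root (Bob): min(11, 12) = 11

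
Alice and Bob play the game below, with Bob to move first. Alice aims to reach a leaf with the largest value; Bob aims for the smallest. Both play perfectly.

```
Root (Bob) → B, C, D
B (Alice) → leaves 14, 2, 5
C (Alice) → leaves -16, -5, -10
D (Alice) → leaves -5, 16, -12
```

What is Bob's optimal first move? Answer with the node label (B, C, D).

C

B (Alice): max(14, 2, 5) = 14
C (Alice): max(-16, -5, -10) = -5
D (Alice): max(-5, 16, -12) = 16
Root (Bob): min(14, -5, 16) = -5
Bob picks the child with the lowest value: C (value -5).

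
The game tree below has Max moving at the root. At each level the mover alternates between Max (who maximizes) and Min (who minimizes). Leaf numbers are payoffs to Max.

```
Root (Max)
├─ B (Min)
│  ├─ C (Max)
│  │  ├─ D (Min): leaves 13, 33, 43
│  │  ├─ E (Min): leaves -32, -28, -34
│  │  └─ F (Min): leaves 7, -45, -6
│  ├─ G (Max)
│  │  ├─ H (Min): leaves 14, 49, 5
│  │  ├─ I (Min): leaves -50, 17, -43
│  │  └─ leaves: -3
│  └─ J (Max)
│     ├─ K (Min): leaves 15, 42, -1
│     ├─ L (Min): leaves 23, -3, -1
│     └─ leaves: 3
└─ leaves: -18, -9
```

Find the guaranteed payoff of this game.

3

D (Min): min(13, 33, 43) = 13
E (Min): min(-32, -28, -34) = -34
F (Min): min(7, -45, -6) = -45
C (Max): max(13, -34, -45) = 13
H (Min): min(14, 49, 5) = 5
I (Min): min(-50, 17, -43) = -50
G (Max): max(5, -50, -3) = 5
K (Min): min(15, 42, -1) = -1
L (Min): min(23, -3, -1) = -3
J (Max): max(-1, -3, 3) = 3
B (Min): min(13, 5, 3) = 3
Root (Max): max(3, -18, -9) = 3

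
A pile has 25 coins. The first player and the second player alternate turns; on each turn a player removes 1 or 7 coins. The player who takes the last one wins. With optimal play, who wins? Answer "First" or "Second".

W/L table (W = player to move can force a win):
i:   0  1  2  3  4  5  6  7  8  9 10 11 12 13 14 15 16 17 18 19 20 21 22 23 24 25
     L  W  L  W  L  W  L  W  L  W  L  W  L  W  L  W  L  W  L  W  L  W  L  W  L  W
Position 25 is W, so the first player wins.

First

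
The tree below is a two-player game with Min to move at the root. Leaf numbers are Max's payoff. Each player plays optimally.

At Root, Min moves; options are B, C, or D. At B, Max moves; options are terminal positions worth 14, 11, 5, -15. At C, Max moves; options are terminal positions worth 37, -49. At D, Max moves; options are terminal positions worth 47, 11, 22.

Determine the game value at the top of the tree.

B (Max): max(14, 11, 5, -15) = 14
C (Max): max(37, -49) = 37
D (Max): max(47, 11, 22) = 47
Root (Min): min(14, 37, 47) = 14

14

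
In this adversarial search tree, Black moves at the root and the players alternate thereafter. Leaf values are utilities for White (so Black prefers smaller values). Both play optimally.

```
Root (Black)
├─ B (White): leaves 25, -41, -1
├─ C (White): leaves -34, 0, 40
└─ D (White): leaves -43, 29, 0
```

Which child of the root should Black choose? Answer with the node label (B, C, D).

B

B (White): max(25, -41, -1) = 25
C (White): max(-34, 0, 40) = 40
D (White): max(-43, 29, 0) = 29
Root (Black): min(25, 40, 29) = 25
Black picks the child with the lowest value: B (value 25).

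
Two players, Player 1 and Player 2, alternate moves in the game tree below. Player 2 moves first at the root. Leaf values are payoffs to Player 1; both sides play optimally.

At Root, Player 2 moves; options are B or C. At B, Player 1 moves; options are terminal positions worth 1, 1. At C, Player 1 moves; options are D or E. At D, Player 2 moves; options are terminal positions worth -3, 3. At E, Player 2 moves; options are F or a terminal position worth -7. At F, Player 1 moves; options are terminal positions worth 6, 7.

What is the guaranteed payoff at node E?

-7

F: max(6, 7) = 7
E: min(7, -7) = -7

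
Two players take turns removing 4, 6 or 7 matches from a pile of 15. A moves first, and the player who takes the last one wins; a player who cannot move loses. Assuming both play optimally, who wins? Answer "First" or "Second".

Mark each pile size as W (mover wins) or L (mover loses):
i:   0  1  2  3  4  5  6  7  8  9 10 11 12 13 14 15
     L  L  L  L  W  W  W  W  W  W  W  L  L  L  L  W
Position 15 is W, so the first player wins.

First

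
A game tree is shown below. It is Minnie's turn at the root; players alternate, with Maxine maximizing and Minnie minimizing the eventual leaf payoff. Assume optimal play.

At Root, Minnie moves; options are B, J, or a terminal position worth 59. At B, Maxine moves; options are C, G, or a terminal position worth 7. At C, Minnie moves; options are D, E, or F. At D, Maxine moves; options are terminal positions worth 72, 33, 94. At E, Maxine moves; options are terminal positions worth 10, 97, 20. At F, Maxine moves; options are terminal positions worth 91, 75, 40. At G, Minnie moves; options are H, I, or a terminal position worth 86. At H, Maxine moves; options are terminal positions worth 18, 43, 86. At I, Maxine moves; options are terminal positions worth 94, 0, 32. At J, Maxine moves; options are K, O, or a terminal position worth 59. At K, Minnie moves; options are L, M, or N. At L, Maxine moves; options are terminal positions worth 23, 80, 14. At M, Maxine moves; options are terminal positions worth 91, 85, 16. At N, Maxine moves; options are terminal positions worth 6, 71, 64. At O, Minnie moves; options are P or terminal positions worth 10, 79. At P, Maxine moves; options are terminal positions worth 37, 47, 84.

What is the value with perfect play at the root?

D (Maxine): max(72, 33, 94) = 94
E (Maxine): max(10, 97, 20) = 97
F (Maxine): max(91, 75, 40) = 91
C (Minnie): min(94, 97, 91) = 91
H (Maxine): max(18, 43, 86) = 86
I (Maxine): max(94, 0, 32) = 94
G (Minnie): min(86, 94, 86) = 86
B (Maxine): max(91, 86, 7) = 91
L (Maxine): max(23, 80, 14) = 80
M (Maxine): max(91, 85, 16) = 91
N (Maxine): max(6, 71, 64) = 71
K (Minnie): min(80, 91, 71) = 71
P (Maxine): max(37, 47, 84) = 84
O (Minnie): min(84, 10, 79) = 10
J (Maxine): max(71, 10, 59) = 71
Root (Minnie): min(91, 71, 59) = 59

59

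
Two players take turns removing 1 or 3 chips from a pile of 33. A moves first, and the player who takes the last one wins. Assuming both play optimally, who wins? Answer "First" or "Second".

First

i:   0  1  2  3  4  5  6  7  8  9 10 11 12 13 14 15 16 17 18 19 20 21 22 23 24 25 26 27 28 29 30 31 32 33
     L  W  L  W  L  W  L  W  L  W  L  W  L  W  L  W  L  W  L  W  L  W  L  W  L  W  L  W  L  W  L  W  L  W
Position 33 is W, so the first player wins.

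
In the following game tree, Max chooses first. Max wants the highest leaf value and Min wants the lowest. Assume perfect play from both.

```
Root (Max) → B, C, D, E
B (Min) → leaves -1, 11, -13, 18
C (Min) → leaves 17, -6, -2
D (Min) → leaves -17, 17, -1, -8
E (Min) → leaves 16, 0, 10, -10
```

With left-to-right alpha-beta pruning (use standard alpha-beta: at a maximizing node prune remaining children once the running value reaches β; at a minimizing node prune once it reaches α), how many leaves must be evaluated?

12

B [α=-∞,β=+∞]: v=-13
C [α=-13,β=+∞]: v=-6
D [α=-6,β=+∞]: v=-17 after child 1 ≤ α → α-cutoff, skip 3
E [α=-6,β=+∞]: v=-10
Root [α=-∞,β=+∞]: v=-6
Leaves evaluated: 12 of 15.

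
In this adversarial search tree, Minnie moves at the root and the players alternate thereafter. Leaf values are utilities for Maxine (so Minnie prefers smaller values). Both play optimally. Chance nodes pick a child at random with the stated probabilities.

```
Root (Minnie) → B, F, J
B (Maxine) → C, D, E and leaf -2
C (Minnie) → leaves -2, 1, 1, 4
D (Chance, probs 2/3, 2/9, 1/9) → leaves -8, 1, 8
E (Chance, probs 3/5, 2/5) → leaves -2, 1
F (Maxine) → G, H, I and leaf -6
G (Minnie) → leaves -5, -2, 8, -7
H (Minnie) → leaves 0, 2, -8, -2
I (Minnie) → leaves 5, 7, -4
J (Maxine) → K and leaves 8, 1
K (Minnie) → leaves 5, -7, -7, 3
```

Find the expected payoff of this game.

-4

C (Minnie): min(-2, 1, 1, 4) = -2
D (Chance): 2/3·-8 + 2/9·1 + 1/9·8 = -4.22
E (Chance): 3/5·-2 + 2/5·1 = -0.8
B (Maxine): max(-2, -4.22, -0.8, -2) = -0.8
G (Minnie): min(-5, -2, 8, -7) = -7
H (Minnie): min(0, 2, -8, -2) = -8
I (Minnie): min(5, 7, -4) = -4
F (Maxine): max(-7, -8, -4, -6) = -4
K (Minnie): min(5, -7, -7, 3) = -7
J (Maxine): max(-7, 8, 1) = 8
Root (Minnie): min(-0.8, -4, 8) = -4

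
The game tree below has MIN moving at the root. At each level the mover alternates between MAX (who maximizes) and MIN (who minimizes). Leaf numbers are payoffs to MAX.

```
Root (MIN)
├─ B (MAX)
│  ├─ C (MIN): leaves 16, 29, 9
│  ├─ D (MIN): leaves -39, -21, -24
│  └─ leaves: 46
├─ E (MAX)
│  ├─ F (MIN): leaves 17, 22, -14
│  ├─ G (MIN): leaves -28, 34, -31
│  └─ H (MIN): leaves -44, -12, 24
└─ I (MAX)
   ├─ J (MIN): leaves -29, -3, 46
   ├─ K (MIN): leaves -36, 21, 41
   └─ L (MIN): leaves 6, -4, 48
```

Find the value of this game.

C (MIN): min(16, 29, 9) = 9
D (MIN): min(-39, -21, -24) = -39
B (MAX): max(9, -39, 46) = 46
F (MIN): min(17, 22, -14) = -14
G (MIN): min(-28, 34, -31) = -31
H (MIN): min(-44, -12, 24) = -44
E (MAX): max(-14, -31, -44) = -14
J (MIN): min(-29, -3, 46) = -29
K (MIN): min(-36, 21, 41) = -36
L (MIN): min(6, -4, 48) = -4
I (MAX): max(-29, -36, -4) = -4
Root (MIN): min(46, -14, -4) = -14

-14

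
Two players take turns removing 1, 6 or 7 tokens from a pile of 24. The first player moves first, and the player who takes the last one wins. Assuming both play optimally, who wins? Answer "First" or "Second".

Mark each pile size as W (mover wins) or L (mover loses):
i:   0  1  2  3  4  5  6  7  8  9 10 11 12 13 14 15 16 17 18 19 20 21 22 23 24
     L  W  L  W  L  W  W  W  W  W  W  W  L  W  L  W  L  W  W  W  W  W  W  W  L
Position 24 is L, so the second player wins.

Second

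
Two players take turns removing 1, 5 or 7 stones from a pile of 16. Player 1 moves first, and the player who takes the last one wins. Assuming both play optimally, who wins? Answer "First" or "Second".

Second

i:   0  1  2  3  4  5  6  7  8  9 10 11 12 13 14 15 16
     L  W  L  W  L  W  L  W  L  W  L  W  L  W  L  W  L
Position 16 is L, so the second player wins.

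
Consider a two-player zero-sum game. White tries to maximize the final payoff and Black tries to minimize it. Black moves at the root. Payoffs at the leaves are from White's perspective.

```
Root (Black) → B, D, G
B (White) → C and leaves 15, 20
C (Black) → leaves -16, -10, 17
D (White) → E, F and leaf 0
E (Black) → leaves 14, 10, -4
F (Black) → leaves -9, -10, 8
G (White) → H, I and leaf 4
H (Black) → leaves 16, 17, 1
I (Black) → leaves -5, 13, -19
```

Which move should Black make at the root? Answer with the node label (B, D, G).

D

C (Black): min(-16, -10, 17) = -16
B (White): max(-16, 15, 20) = 20
E (Black): min(14, 10, -4) = -4
F (Black): min(-9, -10, 8) = -10
D (White): max(-4, -10, 0) = 0
H (Black): min(16, 17, 1) = 1
I (Black): min(-5, 13, -19) = -19
G (White): max(1, -19, 4) = 4
Root (Black): min(20, 0, 4) = 0
Black picks the child with the lowest value: D (value 0).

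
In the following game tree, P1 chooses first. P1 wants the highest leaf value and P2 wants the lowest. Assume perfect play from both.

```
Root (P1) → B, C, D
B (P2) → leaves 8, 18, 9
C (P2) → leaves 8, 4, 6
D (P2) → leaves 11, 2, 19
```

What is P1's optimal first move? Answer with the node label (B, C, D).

B

B (P2): min(8, 18, 9) = 8
C (P2): min(8, 4, 6) = 4
D (P2): min(11, 2, 19) = 2
Root (P1): max(8, 4, 2) = 8
P1 picks the child with the highest value: B (value 8).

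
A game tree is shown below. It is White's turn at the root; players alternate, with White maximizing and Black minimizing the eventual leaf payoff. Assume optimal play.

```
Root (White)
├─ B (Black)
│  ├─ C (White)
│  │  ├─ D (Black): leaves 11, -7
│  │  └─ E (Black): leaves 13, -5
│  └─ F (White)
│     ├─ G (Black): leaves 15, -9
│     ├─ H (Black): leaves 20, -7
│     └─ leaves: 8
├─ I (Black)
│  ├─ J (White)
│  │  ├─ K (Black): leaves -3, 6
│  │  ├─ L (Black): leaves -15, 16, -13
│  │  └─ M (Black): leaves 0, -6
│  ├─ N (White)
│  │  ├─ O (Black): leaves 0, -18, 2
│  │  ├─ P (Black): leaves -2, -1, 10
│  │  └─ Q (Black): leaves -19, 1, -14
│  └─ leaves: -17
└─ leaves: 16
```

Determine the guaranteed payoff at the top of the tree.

16

D (Black): min(11, -7) = -7
E (Black): min(13, -5) = -5
C (White): max(-7, -5) = -5
G (Black): min(15, -9) = -9
H (Black): min(20, -7) = -7
F (White): max(-9, -7, 8) = 8
B (Black): min(-5, 8) = -5
K (Black): min(-3, 6) = -3
L (Black): min(-15, 16, -13) = -15
M (Black): min(0, -6) = -6
J (White): max(-3, -15, -6) = -3
O (Black): min(0, -18, 2) = -18
P (Black): min(-2, -1, 10) = -2
Q (Black): min(-19, 1, -14) = -19
N (White): max(-18, -2, -19) = -2
I (Black): min(-3, -2, -17) = -17
Root (White): max(-5, -17, 16) = 16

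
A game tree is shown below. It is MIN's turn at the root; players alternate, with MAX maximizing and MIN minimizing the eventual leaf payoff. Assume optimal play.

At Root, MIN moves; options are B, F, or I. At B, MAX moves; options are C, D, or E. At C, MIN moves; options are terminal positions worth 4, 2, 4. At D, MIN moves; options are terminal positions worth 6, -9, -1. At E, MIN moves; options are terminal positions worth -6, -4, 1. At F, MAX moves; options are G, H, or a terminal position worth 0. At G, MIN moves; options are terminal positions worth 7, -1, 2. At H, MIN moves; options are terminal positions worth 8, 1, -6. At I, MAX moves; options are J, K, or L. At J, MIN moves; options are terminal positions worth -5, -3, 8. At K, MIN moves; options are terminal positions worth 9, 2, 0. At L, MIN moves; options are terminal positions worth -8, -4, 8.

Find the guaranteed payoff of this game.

0

C (MIN): min(4, 2, 4) = 2
D (MIN): min(6, -9, -1) = -9
E (MIN): min(-6, -4, 1) = -6
B (MAX): max(2, -9, -6) = 2
G (MIN): min(7, -1, 2) = -1
H (MIN): min(8, 1, -6) = -6
F (MAX): max(-1, -6, 0) = 0
J (MIN): min(-5, -3, 8) = -5
K (MIN): min(9, 2, 0) = 0
L (MIN): min(-8, -4, 8) = -8
I (MAX): max(-5, 0, -8) = 0
Root (MIN): min(2, 0, 0) = 0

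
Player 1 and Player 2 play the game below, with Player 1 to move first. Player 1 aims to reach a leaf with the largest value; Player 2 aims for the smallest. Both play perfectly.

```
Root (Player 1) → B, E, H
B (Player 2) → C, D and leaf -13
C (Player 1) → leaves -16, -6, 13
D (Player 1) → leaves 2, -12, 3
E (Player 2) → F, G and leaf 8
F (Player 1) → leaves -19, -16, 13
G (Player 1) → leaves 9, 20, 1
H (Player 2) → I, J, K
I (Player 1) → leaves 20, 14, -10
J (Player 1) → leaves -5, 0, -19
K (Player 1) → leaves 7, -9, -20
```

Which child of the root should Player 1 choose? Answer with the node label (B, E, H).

E

C (Player 1): max(-16, -6, 13) = 13
D (Player 1): max(2, -12, 3) = 3
B (Player 2): min(13, 3, -13) = -13
F (Player 1): max(-19, -16, 13) = 13
G (Player 1): max(9, 20, 1) = 20
E (Player 2): min(13, 20, 8) = 8
I (Player 1): max(20, 14, -10) = 20
J (Player 1): max(-5, 0, -19) = 0
K (Player 1): max(7, -9, -20) = 7
H (Player 2): min(20, 0, 7) = 0
Root (Player 1): max(-13, 8, 0) = 8
Player 1 picks the child with the highest value: E (value 8).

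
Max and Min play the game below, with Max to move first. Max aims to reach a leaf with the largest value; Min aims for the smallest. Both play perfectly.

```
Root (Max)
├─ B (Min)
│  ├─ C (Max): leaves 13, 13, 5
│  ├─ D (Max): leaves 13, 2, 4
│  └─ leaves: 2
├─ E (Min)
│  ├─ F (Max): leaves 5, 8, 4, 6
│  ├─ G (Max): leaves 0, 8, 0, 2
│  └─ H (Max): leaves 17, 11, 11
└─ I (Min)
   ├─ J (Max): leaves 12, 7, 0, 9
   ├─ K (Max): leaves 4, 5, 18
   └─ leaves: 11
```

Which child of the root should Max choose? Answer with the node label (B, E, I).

I

C (Max): max(13, 13, 5) = 13
D (Max): max(13, 2, 4) = 13
B (Min): min(13, 13, 2) = 2
F (Max): max(5, 8, 4, 6) = 8
G (Max): max(0, 8, 0, 2) = 8
H (Max): max(17, 11, 11) = 17
E (Min): min(8, 8, 17) = 8
J (Max): max(12, 7, 0, 9) = 12
K (Max): max(4, 5, 18) = 18
I (Min): min(12, 18, 11) = 11
Root (Max): max(2, 8, 11) = 11
Max picks the child with the highest value: I (value 11).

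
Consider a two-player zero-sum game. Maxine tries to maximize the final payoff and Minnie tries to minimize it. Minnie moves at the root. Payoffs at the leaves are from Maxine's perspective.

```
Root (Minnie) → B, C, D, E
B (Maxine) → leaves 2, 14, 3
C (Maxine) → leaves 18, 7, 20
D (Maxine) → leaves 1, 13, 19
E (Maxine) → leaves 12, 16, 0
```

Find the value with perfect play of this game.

B (Maxine): max(2, 14, 3) = 14
C (Maxine): max(18, 7, 20) = 20
D (Maxine): max(1, 13, 19) = 19
E (Maxine): max(12, 16, 0) = 16
Root (Minnie): min(14, 20, 19, 16) = 14

14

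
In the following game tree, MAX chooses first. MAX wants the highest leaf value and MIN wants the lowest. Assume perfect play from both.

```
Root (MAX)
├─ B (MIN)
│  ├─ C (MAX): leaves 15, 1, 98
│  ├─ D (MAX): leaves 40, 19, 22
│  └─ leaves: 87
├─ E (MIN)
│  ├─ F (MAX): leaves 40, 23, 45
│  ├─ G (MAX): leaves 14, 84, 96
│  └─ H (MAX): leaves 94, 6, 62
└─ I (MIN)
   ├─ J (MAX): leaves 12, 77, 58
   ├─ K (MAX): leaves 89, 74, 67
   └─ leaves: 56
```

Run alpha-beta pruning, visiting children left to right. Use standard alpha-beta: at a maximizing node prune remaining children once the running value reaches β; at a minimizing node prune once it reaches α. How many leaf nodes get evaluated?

18

C [α=-∞,β=+∞]: v=98
D [α=-∞,β=98]: v=40
B [α=-∞,β=+∞]: v=40
F [α=40,β=+∞]: v=45
G [α=40,β=45]: v=84 after child 2 ≥ β → β-cutoff, skip 1
H [α=40,β=45]: v=94 after child 1 ≥ β → β-cutoff, skip 2
E [α=40,β=+∞]: v=45
J [α=45,β=+∞]: v=77
K [α=45,β=77]: v=89 after child 1 ≥ β → β-cutoff, skip 2
I [α=45,β=+∞]: v=56
Root [α=-∞,β=+∞]: v=56
Leaves evaluated: 18 of 23.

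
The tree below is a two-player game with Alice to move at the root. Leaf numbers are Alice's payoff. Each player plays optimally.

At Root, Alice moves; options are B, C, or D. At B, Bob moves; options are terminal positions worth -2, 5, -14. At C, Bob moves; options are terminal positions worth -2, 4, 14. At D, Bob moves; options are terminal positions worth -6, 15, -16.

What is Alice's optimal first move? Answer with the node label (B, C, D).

B (Bob): min(-2, 5, -14) = -14
C (Bob): min(-2, 4, 14) = -2
D (Bob): min(-6, 15, -16) = -16
Root (Alice): max(-14, -2, -16) = -2
Alice picks the child with the highest value: C (value -2).

C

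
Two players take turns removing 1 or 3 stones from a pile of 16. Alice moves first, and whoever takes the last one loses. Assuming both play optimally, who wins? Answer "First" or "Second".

First

Positions where the player to move wins (W) vs loses (L):
i:   0  1  2  3  4  5  6  7  8  9 10 11 12 13 14 15 16
     W  L  W  L  W  L  W  L  W  L  W  L  W  L  W  L  W
Position 16 is W, so the first player wins.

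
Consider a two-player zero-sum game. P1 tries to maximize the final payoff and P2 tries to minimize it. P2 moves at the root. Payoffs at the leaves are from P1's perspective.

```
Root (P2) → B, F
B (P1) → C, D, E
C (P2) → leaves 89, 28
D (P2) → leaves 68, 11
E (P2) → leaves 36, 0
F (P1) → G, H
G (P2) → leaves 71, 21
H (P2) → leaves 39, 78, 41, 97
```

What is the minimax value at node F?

G: min(71, 21) = 21
H: min(39, 78, 41, 97) = 39
F: max(21, 39) = 39

39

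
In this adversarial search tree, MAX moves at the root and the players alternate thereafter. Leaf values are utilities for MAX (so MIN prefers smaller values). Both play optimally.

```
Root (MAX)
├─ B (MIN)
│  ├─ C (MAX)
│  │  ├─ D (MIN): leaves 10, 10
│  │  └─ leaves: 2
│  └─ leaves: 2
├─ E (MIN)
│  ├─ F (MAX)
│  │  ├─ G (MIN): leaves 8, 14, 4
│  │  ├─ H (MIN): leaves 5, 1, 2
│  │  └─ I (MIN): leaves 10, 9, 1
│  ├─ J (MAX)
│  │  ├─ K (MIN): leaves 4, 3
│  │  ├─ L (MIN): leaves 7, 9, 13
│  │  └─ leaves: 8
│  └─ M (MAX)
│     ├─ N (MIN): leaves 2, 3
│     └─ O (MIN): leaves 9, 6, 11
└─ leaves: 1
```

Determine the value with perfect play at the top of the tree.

4

D (MIN): min(10, 10) = 10
C (MAX): max(10, 2) = 10
B (MIN): min(10, 2) = 2
G (MIN): min(8, 14, 4) = 4
H (MIN): min(5, 1, 2) = 1
I (MIN): min(10, 9, 1) = 1
F (MAX): max(4, 1, 1) = 4
K (MIN): min(4, 3) = 3
L (MIN): min(7, 9, 13) = 7
J (MAX): max(3, 7, 8) = 8
N (MIN): min(2, 3) = 2
O (MIN): min(9, 6, 11) = 6
M (MAX): max(2, 6) = 6
E (MIN): min(4, 8, 6) = 4
Root (MAX): max(2, 4, 1) = 4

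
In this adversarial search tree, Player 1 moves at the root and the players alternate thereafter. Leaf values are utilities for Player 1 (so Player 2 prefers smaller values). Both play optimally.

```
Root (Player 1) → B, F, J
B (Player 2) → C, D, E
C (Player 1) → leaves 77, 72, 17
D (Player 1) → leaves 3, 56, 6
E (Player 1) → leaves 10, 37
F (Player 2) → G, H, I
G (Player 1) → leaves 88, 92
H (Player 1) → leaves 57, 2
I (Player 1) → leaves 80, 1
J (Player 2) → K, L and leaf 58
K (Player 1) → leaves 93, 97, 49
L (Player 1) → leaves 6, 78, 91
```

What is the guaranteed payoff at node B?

C: max(77, 72, 17) = 77
D: max(3, 56, 6) = 56
E: max(10, 37) = 37
B: min(77, 56, 37) = 37

37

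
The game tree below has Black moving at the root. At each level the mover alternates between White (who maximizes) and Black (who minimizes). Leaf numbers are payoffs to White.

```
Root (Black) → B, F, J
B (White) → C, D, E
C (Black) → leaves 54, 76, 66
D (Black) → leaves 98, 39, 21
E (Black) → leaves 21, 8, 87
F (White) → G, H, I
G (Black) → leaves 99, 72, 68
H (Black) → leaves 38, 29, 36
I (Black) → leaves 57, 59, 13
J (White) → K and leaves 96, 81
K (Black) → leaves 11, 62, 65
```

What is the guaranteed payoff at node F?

G: min(99, 72, 68) = 68
H: min(38, 29, 36) = 29
I: min(57, 59, 13) = 13
F: max(68, 29, 13) = 68

68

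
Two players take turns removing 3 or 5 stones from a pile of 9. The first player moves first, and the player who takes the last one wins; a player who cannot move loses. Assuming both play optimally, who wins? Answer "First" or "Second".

Mark each pile size as W (mover wins) or L (mover loses):
i:   0  1  2  3  4  5  6  7  8  9
     L  L  L  W  W  W  W  W  L  L
Position 9 is L, so the second player wins.

Second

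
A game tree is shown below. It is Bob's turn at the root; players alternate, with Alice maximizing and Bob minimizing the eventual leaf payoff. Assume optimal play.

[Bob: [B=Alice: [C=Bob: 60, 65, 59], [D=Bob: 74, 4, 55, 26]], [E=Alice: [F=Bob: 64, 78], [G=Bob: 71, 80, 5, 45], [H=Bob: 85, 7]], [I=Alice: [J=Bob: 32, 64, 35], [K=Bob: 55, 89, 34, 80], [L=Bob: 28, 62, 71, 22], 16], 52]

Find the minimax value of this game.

34

C (Bob): min(60, 65, 59) = 59
D (Bob): min(74, 4, 55, 26) = 4
B (Alice): max(59, 4) = 59
F (Bob): min(64, 78) = 64
G (Bob): min(71, 80, 5, 45) = 5
H (Bob): min(85, 7) = 7
E (Alice): max(64, 5, 7) = 64
J (Bob): min(32, 64, 35) = 32
K (Bob): min(55, 89, 34, 80) = 34
L (Bob): min(28, 62, 71, 22) = 22
I (Alice): max(32, 34, 22, 16) = 34
Root (Bob): min(59, 64, 34, 52) = 34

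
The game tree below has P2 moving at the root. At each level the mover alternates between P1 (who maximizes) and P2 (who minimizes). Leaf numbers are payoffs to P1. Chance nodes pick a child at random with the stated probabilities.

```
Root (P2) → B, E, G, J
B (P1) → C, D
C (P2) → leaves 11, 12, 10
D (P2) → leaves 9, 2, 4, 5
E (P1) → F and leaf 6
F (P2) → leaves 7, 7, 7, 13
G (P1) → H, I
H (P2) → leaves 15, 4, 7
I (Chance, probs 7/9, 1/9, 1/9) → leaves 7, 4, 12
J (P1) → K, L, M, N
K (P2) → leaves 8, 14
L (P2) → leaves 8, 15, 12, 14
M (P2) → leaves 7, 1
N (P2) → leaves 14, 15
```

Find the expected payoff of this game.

C (P2): min(11, 12, 10) = 10
D (P2): min(9, 2, 4, 5) = 2
B (P1): max(10, 2) = 10
F (P2): min(7, 7, 7, 13) = 7
E (P1): max(7, 6) = 7
H (P2): min(15, 4, 7) = 4
I (Chance): 7/9·7 + 1/9·4 + 1/9·12 = 7.22
G (P1): max(4, 7.22) = 7.22
K (P2): min(8, 14) = 8
L (P2): min(8, 15, 12, 14) = 8
M (P2): min(7, 1) = 1
N (P2): min(14, 15) = 14
J (P1): max(8, 8, 1, 14) = 14
Root (P2): min(10, 7, 7.22, 14) = 7

7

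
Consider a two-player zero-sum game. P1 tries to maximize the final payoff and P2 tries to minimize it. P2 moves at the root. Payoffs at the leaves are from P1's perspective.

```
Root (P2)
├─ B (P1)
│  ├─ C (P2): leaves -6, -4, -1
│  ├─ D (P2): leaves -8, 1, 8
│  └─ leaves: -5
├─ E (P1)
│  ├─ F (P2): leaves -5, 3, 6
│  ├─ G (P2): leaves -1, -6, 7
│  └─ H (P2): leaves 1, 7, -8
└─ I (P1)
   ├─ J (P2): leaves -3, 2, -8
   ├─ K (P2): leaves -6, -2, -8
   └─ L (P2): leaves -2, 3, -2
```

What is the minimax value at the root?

-5

C (P2): min(-6, -4, -1) = -6
D (P2): min(-8, 1, 8) = -8
B (P1): max(-6, -8, -5) = -5
F (P2): min(-5, 3, 6) = -5
G (P2): min(-1, -6, 7) = -6
H (P2): min(1, 7, -8) = -8
E (P1): max(-5, -6, -8) = -5
J (P2): min(-3, 2, -8) = -8
K (P2): min(-6, -2, -8) = -8
L (P2): min(-2, 3, -2) = -2
I (P1): max(-8, -8, -2) = -2
Root (P2): min(-5, -5, -2) = -5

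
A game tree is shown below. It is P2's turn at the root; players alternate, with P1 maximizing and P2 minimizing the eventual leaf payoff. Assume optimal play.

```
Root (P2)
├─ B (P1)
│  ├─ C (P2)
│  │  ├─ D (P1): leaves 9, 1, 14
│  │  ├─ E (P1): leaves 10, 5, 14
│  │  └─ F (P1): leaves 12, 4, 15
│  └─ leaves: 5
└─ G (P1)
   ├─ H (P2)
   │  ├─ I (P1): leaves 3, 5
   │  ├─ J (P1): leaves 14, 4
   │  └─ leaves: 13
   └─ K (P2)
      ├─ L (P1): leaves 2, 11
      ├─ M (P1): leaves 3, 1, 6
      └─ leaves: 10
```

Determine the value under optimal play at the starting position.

D (P1): max(9, 1, 14) = 14
E (P1): max(10, 5, 14) = 14
F (P1): max(12, 4, 15) = 15
C (P2): min(14, 14, 15) = 14
B (P1): max(14, 5) = 14
I (P1): max(3, 5) = 5
J (P1): max(14, 4) = 14
H (P2): min(5, 14, 13) = 5
L (P1): max(2, 11) = 11
M (P1): max(3, 1, 6) = 6
K (P2): min(11, 6, 10) = 6
G (P1): max(5, 6) = 6
Root (P2): min(14, 6) = 6

6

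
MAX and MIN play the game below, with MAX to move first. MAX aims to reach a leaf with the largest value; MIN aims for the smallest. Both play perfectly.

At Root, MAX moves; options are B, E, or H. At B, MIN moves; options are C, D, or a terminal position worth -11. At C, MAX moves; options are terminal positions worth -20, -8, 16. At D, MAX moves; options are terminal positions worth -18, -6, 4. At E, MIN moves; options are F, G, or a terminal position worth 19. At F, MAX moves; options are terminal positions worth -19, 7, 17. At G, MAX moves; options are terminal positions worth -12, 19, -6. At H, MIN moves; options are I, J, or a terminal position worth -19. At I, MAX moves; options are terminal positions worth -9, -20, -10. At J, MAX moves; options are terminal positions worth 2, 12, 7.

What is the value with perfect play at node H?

I: max(-9, -20, -10) = -9
J: max(2, 12, 7) = 12
H: min(-9, 12, -19) = -19

-19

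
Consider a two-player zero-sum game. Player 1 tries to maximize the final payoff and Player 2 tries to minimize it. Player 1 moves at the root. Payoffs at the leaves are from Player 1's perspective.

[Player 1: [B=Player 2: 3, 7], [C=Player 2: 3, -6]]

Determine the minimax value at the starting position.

B (Player 2): min(3, 7) = 3
C (Player 2): min(3, -6) = -6
Root (Player 1): max(3, -6) = 3

3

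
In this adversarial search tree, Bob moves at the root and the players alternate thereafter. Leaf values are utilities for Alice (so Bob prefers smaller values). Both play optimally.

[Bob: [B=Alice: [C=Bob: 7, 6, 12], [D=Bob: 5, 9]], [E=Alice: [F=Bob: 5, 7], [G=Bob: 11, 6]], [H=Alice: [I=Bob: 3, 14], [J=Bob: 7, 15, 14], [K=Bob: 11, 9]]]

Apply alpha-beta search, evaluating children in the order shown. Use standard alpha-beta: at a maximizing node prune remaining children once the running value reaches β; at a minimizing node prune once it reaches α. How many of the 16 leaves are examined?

13

C [α=-∞,β=+∞]: v=6
D [α=6,β=+∞]: v=5 after child 1 ≤ α → α-cutoff, skip 1
B [α=-∞,β=+∞]: v=6
F [α=-∞,β=6]: v=5
G [α=5,β=6]: v=6
E [α=-∞,β=6]: v=6
I [α=-∞,β=6]: v=3
J [α=3,β=6]: v=7
H [α=-∞,β=6]: v=7 after child 2 ≥ β → β-cutoff, skip 1
Root [α=-∞,β=+∞]: v=6
Leaves evaluated: 13 of 16.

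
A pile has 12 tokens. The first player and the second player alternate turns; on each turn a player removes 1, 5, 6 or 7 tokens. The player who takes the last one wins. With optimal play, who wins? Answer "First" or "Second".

Second

Positions where the player to move wins (W) vs loses (L):
i:   0  1  2  3  4  5  6  7  8  9 10 11 12
     L  W  L  W  L  W  W  W  W  W  W  W  L
Position 12 is L, so the second player wins.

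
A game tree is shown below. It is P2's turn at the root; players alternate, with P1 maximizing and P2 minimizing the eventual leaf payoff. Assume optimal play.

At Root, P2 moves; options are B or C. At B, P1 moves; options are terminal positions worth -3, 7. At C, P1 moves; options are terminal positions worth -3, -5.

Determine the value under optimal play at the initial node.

-3

B (P1): max(-3, 7) = 7
C (P1): max(-3, -5) = -3
Root (P2): min(7, -3) = -3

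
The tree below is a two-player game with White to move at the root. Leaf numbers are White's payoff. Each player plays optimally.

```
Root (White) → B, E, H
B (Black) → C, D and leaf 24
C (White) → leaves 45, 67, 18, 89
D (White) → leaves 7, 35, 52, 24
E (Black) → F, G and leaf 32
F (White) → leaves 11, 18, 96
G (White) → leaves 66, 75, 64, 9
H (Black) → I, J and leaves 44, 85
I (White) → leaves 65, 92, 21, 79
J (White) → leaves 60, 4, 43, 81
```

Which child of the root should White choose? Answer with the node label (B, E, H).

H

C (White): max(45, 67, 18, 89) = 89
D (White): max(7, 35, 52, 24) = 52
B (Black): min(89, 52, 24) = 24
F (White): max(11, 18, 96) = 96
G (White): max(66, 75, 64, 9) = 75
E (Black): min(96, 75, 32) = 32
I (White): max(65, 92, 21, 79) = 92
J (White): max(60, 4, 43, 81) = 81
H (Black): min(92, 81, 44, 85) = 44
Root (White): max(24, 32, 44) = 44
White picks the child with the highest value: H (value 44).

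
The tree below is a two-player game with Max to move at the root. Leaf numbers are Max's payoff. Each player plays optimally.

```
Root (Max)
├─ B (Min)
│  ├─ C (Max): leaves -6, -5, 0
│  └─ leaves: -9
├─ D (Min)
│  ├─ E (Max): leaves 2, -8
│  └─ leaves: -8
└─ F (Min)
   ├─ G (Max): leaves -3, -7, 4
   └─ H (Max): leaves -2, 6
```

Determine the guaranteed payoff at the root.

C (Max): max(-6, -5, 0) = 0
B (Min): min(0, -9) = -9
E (Max): max(2, -8) = 2
D (Min): min(2, -8) = -8
G (Max): max(-3, -7, 4) = 4
H (Max): max(-2, 6) = 6
F (Min): min(4, 6) = 4
Root (Max): max(-9, -8, 4) = 4

4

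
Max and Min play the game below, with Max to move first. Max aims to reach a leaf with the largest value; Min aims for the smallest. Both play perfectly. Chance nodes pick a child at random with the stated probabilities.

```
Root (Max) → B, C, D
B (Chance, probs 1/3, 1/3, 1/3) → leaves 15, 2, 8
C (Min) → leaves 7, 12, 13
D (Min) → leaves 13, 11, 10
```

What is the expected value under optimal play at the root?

B (Chance): 1/3·15 + 1/3·2 + 1/3·8 = 8.33
C (Min): min(7, 12, 13) = 7
D (Min): min(13, 11, 10) = 10
Root (Max): max(8.33, 7, 10) = 10

10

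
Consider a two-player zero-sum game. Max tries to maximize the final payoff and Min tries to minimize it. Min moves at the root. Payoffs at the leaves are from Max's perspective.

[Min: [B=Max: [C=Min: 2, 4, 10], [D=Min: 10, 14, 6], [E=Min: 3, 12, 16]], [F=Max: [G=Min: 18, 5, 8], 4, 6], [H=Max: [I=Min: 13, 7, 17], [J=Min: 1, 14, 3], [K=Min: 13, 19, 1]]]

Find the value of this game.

6

C (Min): min(2, 4, 10) = 2
D (Min): min(10, 14, 6) = 6
E (Min): min(3, 12, 16) = 3
B (Max): max(2, 6, 3) = 6
G (Min): min(18, 5, 8) = 5
F (Max): max(5, 4, 6) = 6
I (Min): min(13, 7, 17) = 7
J (Min): min(1, 14, 3) = 1
K (Min): min(13, 19, 1) = 1
H (Max): max(7, 1, 1) = 7
Root (Min): min(6, 6, 7) = 6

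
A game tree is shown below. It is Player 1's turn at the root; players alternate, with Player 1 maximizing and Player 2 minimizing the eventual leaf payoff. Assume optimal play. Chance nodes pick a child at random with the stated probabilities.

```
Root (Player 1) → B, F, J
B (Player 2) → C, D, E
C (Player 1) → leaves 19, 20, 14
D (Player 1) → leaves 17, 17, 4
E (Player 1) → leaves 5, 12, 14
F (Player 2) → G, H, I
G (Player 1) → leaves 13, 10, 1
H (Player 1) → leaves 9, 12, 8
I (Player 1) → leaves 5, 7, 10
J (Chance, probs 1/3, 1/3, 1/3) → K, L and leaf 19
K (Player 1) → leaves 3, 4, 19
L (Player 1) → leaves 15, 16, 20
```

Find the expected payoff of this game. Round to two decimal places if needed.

19.33

C (Player 1): max(19, 20, 14) = 20
D (Player 1): max(17, 17, 4) = 17
E (Player 1): max(5, 12, 14) = 14
B (Player 2): min(20, 17, 14) = 14
G (Player 1): max(13, 10, 1) = 13
H (Player 1): max(9, 12, 8) = 12
I (Player 1): max(5, 7, 10) = 10
F (Player 2): min(13, 12, 10) = 10
K (Player 1): max(3, 4, 19) = 19
L (Player 1): max(15, 16, 20) = 20
J (Chance): 1/3·19 + 1/3·20 + 1/3·19 = 19.33
Root (Player 1): max(14, 10, 19.33) = 19.33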